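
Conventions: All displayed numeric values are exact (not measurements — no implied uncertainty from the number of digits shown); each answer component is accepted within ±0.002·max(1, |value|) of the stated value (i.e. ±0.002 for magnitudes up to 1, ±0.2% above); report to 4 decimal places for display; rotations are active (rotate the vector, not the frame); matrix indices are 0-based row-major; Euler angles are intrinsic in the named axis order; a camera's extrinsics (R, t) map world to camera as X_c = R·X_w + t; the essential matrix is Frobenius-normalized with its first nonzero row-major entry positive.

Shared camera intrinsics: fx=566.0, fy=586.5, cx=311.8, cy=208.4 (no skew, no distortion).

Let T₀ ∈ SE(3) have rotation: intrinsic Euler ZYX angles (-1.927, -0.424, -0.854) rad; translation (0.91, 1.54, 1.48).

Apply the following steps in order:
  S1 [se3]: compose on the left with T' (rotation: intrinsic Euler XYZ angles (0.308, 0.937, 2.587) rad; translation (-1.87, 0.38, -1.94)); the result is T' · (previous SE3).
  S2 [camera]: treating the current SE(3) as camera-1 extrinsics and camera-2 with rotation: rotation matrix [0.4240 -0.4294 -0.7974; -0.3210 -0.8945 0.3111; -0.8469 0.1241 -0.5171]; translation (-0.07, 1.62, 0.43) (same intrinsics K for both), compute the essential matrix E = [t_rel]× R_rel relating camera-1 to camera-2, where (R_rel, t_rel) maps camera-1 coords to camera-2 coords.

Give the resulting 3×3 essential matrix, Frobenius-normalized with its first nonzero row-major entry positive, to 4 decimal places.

after S1 (compose_se3): R=[0.7579 -0.6471 0.0823; 0.6346 0.7606 0.1371; -0.1513 -0.0517 0.9871], t=(-1.6158, -1.0637, -0.1397)
after S2 (essential): [0.1873 0.6591 -0.0121; 0.1290 -0.1717 -0.4756; 0.1916 0.0671 -0.4657]

matrix = [0.1873 0.6591 -0.0121; 0.1290 -0.1717 -0.4756; 0.1916 0.0671 -0.4657]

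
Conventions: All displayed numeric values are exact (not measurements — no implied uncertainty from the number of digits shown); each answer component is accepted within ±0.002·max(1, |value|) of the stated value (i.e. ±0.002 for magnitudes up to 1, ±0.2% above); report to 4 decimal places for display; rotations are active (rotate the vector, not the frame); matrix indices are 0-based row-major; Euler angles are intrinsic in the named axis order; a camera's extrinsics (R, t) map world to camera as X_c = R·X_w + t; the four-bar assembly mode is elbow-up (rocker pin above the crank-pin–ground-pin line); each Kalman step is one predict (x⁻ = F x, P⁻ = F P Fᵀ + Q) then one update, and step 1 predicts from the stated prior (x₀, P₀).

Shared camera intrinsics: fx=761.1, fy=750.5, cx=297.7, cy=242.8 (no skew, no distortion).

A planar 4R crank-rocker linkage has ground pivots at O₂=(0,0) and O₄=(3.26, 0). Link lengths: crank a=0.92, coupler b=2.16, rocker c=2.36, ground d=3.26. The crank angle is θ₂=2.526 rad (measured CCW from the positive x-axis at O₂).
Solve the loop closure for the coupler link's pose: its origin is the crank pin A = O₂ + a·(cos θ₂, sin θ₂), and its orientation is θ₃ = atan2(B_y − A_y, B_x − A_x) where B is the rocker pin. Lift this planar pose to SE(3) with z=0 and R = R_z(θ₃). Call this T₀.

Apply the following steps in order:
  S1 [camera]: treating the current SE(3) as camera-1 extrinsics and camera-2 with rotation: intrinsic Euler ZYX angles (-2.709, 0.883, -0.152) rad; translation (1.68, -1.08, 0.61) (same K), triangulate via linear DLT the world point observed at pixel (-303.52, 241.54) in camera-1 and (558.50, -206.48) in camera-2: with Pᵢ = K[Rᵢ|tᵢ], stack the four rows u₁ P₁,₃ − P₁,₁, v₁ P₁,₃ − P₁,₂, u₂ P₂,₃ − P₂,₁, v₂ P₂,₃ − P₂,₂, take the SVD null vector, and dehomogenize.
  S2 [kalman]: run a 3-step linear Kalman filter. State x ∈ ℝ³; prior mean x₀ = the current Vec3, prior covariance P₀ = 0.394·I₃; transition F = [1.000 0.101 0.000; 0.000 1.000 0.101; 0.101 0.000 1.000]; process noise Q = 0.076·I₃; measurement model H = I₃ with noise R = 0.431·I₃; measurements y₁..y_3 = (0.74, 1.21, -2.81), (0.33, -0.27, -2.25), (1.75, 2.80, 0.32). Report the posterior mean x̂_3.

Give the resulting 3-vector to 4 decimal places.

result = (0.7954, 1.1400, -0.5525)

source (fourbar_fk): coupler pose = R=[0.9384 -0.3456 0.0000; 0.3456 0.9384 0.0000; 0.0000 0.0000 1.0000], t=(-0.7511, 0.5312, 0.0000)
after S1 (triangulate): (-0.9014, -0.2376, 1.9177)
after S2 (kf_track): (0.7954, 1.1400, -0.5525)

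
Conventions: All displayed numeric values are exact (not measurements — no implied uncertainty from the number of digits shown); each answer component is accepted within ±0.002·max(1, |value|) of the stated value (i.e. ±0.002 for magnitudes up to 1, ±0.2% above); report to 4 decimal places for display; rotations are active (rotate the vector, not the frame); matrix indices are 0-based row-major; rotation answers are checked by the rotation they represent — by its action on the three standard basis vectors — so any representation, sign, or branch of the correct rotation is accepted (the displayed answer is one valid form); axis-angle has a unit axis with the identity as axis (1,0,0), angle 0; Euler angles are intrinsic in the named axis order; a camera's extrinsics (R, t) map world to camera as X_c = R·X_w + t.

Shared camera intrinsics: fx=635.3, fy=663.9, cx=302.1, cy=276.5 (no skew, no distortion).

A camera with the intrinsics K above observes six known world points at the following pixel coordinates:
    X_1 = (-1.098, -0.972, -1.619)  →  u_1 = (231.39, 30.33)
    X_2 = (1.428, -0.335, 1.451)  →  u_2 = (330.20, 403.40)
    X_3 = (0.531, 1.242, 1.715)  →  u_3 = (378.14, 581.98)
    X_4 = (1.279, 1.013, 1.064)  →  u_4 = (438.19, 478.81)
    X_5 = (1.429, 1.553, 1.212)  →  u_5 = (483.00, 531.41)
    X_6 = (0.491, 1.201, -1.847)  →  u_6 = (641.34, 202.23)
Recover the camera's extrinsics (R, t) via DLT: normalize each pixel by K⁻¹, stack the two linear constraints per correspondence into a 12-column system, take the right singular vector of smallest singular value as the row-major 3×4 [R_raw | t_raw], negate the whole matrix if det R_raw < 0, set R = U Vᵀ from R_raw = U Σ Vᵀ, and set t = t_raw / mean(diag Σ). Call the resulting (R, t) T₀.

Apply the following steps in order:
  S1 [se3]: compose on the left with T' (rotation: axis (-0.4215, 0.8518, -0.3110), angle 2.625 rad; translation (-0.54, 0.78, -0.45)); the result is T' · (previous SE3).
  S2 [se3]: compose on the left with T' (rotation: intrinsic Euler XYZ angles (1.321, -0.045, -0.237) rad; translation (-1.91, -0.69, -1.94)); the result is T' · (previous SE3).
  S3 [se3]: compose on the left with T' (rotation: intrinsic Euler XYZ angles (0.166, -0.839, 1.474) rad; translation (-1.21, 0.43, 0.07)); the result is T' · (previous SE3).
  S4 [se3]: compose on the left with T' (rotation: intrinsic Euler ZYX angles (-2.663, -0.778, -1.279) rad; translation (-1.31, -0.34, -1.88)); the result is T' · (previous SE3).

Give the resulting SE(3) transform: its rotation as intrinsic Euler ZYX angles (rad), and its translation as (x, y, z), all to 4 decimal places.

source (pnp_recover): camera pose = R=[0.6336 0.6497 -0.4201; -0.0597 0.5823 0.8108; 0.7714 -0.4886 0.4077], t=(0.2200, 0.3899, 4.8697)
after S1 (compose_se3): R=[0.2041 -0.9759 0.0775; -0.7731 -0.1121 0.6243; -0.6006 -0.1873 -0.7773], t=(2.3825, -0.6094, -4.1165)
after S2 (compose_se3): R=[0.0438 -0.9655 0.2567; 0.3830 0.2535 0.8883; -0.9227 0.0594 0.3809], t=(0.4458, 2.9152, -4.0484)
after S3 (compose_se3): R=[0.4346 -0.2751 -0.8576; 0.2278 -0.8877 0.4002; -0.8714 -0.3693 -0.3231], t=(-0.1081, 1.9439, -4.5755)
after S4 (compose_se3): R=[-0.9210 0.3570 0.1560; 0.3885 0.8713 0.2999; -0.0289 0.3368 -0.9411], t=(-4.9821, 2.0616, -4.2197)

rotation (euler_zyx) = (2.7424, 0.0289, 2.7979), translation = (-4.9821, 2.0616, -4.2197)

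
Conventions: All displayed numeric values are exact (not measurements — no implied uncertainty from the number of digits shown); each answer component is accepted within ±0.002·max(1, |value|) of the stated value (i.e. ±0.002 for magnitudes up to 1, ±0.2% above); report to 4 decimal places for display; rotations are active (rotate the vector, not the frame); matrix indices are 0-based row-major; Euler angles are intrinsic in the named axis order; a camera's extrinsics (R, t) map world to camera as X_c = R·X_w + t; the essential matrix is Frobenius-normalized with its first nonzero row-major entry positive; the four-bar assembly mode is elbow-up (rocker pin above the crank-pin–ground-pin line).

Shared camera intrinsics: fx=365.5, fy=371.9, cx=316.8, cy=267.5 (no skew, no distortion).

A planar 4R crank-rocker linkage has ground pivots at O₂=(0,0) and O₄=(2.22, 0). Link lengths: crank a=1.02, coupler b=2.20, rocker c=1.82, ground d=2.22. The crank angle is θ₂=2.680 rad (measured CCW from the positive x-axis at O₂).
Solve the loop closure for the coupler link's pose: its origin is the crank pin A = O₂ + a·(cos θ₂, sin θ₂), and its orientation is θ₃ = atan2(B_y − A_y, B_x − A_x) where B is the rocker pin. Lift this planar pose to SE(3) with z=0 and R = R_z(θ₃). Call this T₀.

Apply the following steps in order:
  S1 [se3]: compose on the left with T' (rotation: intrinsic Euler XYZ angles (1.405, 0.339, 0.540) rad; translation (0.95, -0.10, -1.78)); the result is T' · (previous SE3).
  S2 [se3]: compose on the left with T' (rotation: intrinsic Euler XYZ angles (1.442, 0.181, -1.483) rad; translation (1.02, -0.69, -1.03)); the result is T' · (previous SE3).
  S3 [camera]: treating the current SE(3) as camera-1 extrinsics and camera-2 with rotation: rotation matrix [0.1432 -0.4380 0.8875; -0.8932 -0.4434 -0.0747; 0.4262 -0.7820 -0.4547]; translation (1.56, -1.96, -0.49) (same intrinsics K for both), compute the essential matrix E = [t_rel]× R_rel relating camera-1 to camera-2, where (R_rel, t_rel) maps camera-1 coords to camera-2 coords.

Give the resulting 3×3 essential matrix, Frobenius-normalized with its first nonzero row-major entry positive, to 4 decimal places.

matrix = [0.5250 -0.2010 -0.3806; -0.0841 -0.0265 -0.4009; 0.4229 -0.0680 0.4325]

source (fourbar_fk): coupler pose = R=[0.9008 -0.4342 0.0000; 0.4342 0.9008 0.0000; 0.0000 0.0000 1.0000], t=(-0.9133, 0.4543, 0.0000)
after S1 (compose_se3): R=[0.5182 -0.7880 0.3325; 0.3181 -0.1834 -0.9302; 0.7939 0.5877 0.1556], t=(-0.0090, -0.4467, -1.8030)
after S2 (compose_se3): R=[0.4993 -0.1418 -0.8547; -0.7725 -0.5195 -0.3651; -0.3923 0.8426 -0.3690], t=(0.2570, 0.9854, -1.2774)
after S3 (essential): [0.5250 -0.2010 -0.3806; -0.0841 -0.0265 -0.4009; 0.4229 -0.0680 0.4325]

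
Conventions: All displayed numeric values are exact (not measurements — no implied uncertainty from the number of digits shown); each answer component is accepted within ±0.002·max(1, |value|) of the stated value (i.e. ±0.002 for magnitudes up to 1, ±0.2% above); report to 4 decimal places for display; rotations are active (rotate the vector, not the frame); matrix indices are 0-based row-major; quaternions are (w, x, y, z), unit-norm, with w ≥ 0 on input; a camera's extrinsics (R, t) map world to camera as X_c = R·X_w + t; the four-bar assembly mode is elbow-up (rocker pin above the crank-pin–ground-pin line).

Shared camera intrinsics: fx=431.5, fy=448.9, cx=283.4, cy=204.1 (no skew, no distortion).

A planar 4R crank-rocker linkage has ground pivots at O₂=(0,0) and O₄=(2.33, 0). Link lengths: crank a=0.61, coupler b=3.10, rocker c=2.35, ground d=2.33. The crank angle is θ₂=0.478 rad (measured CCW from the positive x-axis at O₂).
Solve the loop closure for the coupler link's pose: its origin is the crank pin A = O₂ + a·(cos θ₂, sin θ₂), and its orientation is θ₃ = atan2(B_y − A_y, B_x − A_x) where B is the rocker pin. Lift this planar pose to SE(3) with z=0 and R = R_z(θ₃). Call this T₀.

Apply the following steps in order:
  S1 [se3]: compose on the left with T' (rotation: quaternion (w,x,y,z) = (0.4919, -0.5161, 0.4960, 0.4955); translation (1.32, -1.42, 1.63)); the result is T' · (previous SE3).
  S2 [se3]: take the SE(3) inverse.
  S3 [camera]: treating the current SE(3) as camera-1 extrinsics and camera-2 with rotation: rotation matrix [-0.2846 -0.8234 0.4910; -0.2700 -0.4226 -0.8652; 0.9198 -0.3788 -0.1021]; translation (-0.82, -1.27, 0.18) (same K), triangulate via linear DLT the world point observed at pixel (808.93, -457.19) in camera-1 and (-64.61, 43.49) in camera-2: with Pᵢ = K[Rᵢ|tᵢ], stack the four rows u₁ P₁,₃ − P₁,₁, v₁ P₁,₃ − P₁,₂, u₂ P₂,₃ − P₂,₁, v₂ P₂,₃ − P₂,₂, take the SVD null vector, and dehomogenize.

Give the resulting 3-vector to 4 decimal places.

result = (1.4353, -0.3810, -1.0072)

source (fourbar_fk): coupler pose = R=[0.7652 -0.6438 0.0000; 0.6438 0.7652 0.0000; 0.0000 0.0000 1.0000], t=(0.5416, 0.2806, 0.0000)
after S1 (compose_se3): R=[-0.6307 -0.7757 -0.0235; -0.0341 -0.0025 0.9994; -0.7753 0.6311 -0.0249], t=(1.0486, -1.4400, 1.0841)
after S2 (invert_se3): R=[-0.6307 -0.0341 -0.7753; -0.7757 -0.0025 0.6311; -0.0235 0.9994 -0.0249], t=(1.4526, 0.1256, 1.4908)
after S3 (triangulate): (1.4353, -0.3810, -1.0072)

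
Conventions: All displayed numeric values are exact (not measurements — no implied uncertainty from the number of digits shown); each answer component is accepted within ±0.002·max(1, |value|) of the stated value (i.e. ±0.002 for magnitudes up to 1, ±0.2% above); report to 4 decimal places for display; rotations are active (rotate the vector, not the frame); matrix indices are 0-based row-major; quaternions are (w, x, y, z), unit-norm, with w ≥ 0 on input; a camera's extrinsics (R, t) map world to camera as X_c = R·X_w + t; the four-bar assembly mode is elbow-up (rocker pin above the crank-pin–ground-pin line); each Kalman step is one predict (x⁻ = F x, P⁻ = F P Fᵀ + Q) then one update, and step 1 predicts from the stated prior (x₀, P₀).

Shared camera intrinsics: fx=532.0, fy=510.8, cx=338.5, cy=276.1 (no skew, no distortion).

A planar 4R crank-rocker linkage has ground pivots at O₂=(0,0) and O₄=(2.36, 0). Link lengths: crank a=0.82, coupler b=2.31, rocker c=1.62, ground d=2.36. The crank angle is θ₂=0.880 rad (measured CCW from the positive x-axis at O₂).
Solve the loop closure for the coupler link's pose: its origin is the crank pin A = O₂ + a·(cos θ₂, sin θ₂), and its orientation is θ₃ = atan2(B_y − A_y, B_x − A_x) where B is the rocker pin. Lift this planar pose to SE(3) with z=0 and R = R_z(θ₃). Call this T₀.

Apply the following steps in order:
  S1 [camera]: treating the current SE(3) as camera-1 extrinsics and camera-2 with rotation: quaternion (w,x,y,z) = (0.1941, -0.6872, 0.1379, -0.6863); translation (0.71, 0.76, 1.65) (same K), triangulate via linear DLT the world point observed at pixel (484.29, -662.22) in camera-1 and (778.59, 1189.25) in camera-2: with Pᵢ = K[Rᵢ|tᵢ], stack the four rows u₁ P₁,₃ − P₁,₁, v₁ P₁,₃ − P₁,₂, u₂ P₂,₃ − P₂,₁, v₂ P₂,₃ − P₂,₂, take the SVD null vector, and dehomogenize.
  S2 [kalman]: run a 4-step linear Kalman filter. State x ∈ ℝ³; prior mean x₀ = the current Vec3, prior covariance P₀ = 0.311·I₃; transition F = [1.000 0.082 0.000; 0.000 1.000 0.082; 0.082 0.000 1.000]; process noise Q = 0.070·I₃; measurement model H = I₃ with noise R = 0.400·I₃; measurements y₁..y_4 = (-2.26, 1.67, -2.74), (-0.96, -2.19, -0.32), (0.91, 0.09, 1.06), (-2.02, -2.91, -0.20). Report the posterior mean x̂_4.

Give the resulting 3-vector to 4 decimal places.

result = (-1.1382, -1.3540, -0.2985)

source (fourbar_fk): coupler pose = R=[0.9082 -0.4186 0.0000; 0.4186 0.9082 0.0000; 0.0000 0.0000 1.0000], t=(0.5225, 0.6320, 0.0000)
after S1 (triangulate): (-1.0129, -1.2942, 0.5266)
after S2 (kf_track): (-1.1382, -1.3540, -0.2985)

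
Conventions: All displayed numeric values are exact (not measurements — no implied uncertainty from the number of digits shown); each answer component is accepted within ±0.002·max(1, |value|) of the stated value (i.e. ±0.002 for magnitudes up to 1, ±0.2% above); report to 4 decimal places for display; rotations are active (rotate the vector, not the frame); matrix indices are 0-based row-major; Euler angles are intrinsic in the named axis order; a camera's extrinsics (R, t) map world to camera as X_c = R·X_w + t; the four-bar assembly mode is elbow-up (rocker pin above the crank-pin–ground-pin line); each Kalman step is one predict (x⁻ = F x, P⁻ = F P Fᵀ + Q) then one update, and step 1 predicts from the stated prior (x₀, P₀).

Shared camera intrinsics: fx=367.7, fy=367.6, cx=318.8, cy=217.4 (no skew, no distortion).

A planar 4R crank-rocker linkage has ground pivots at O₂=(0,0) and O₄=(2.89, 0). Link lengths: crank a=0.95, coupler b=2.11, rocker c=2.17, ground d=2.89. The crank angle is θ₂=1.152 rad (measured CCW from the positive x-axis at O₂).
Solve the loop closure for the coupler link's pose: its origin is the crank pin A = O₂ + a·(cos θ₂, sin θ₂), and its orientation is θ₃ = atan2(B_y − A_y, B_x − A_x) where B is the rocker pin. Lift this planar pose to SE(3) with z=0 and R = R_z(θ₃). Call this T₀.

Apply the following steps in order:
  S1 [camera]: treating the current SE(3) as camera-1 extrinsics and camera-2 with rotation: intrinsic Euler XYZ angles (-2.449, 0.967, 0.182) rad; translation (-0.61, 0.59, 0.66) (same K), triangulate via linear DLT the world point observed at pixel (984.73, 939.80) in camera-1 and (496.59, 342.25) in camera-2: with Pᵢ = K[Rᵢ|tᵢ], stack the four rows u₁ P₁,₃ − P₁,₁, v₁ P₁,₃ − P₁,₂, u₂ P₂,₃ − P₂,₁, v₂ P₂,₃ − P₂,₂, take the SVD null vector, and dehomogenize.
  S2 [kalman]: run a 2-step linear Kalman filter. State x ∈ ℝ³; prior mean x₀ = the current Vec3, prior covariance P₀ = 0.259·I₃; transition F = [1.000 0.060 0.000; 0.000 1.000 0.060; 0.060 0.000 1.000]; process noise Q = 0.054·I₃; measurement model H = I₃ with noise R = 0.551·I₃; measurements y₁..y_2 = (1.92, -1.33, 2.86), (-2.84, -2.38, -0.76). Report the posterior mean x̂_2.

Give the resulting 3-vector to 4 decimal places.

source (fourbar_fk): coupler pose = R=[0.8324 -0.5542 0.0000; 0.5542 0.8324 0.0000; 0.0000 0.0000 1.0000], t=(0.3863, 0.8679, 0.0000)
after S1 (triangulate): (0.8912, -0.0960, 0.6523)
after S2 (kf_track): (-0.1141, -1.1196, 0.7339)

result = (-0.1141, -1.1196, 0.7339)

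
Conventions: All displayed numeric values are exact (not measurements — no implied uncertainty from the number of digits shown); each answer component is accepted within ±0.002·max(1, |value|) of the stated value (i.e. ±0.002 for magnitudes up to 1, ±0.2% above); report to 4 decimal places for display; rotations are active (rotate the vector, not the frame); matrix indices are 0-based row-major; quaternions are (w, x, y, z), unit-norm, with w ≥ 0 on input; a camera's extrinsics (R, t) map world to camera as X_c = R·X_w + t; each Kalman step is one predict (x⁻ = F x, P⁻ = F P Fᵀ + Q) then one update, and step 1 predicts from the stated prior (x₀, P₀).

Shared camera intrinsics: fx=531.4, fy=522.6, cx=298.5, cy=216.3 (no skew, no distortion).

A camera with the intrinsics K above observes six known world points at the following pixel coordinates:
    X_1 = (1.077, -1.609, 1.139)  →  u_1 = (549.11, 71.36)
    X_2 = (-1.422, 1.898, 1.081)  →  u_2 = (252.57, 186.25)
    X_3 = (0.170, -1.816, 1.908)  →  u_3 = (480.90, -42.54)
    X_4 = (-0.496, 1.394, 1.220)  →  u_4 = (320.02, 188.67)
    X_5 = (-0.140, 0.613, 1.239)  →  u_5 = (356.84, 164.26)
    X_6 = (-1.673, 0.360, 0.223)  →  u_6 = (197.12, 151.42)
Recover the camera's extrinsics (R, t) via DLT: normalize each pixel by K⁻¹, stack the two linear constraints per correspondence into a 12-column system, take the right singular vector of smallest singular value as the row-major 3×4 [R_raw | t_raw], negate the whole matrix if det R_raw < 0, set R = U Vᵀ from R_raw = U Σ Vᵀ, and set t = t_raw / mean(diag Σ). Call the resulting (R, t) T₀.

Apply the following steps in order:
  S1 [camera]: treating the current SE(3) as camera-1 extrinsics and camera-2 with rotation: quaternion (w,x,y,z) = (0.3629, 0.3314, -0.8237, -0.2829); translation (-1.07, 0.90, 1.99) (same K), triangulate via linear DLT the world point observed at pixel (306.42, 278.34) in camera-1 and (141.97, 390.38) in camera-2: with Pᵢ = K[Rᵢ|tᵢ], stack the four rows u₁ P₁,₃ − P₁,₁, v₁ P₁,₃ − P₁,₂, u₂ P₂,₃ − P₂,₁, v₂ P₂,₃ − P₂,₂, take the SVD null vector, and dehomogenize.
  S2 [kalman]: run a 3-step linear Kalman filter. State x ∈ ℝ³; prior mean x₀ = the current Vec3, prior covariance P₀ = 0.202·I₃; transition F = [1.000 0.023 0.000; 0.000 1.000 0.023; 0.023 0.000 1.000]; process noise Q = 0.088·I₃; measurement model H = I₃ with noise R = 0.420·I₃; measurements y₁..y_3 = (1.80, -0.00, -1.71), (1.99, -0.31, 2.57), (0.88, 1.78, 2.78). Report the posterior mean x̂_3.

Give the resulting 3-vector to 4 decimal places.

source (pnp_recover): camera pose = R=[0.8741 -0.1095 0.4733; 0.4567 0.5173 -0.7238; -0.1656 0.8488 0.5022], t=(0.2902, 0.0204, 5.0966)
after S1 (triangulate): (0.0914, 0.2182, -0.5747)
after S2 (kf_track): (1.1440, 0.6574, 1.2854)

result = (1.1440, 0.6574, 1.2854)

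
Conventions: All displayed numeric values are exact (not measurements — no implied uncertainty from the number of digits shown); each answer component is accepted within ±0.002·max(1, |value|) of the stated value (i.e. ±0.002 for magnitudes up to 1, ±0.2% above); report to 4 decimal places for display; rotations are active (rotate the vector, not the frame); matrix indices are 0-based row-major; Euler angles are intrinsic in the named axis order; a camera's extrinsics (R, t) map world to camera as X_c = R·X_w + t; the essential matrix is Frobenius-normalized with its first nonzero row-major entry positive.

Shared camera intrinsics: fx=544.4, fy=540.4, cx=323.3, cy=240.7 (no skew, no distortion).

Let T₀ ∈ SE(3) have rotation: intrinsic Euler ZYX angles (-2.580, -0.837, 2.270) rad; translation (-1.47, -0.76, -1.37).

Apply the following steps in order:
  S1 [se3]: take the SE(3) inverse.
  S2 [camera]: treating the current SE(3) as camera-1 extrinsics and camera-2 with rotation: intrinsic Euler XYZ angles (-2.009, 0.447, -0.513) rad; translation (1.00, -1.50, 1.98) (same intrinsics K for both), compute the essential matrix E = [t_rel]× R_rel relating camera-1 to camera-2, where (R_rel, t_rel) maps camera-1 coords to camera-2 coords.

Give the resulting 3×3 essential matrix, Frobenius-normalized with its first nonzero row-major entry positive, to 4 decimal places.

after S1 (invert_se3): R=[-0.5668 -0.3566 0.7426; 0.1383 0.8474 0.5126; -0.8121 0.3933 -0.4310], t=(-0.0869, 1.5496, -1.4855)
after S2 (essential): [0.2580 -0.3552 -0.4972; 0.2296 -0.1698 0.4631; 0.3436 -0.3372 0.1797]

matrix = [0.2580 -0.3552 -0.4972; 0.2296 -0.1698 0.4631; 0.3436 -0.3372 0.1797]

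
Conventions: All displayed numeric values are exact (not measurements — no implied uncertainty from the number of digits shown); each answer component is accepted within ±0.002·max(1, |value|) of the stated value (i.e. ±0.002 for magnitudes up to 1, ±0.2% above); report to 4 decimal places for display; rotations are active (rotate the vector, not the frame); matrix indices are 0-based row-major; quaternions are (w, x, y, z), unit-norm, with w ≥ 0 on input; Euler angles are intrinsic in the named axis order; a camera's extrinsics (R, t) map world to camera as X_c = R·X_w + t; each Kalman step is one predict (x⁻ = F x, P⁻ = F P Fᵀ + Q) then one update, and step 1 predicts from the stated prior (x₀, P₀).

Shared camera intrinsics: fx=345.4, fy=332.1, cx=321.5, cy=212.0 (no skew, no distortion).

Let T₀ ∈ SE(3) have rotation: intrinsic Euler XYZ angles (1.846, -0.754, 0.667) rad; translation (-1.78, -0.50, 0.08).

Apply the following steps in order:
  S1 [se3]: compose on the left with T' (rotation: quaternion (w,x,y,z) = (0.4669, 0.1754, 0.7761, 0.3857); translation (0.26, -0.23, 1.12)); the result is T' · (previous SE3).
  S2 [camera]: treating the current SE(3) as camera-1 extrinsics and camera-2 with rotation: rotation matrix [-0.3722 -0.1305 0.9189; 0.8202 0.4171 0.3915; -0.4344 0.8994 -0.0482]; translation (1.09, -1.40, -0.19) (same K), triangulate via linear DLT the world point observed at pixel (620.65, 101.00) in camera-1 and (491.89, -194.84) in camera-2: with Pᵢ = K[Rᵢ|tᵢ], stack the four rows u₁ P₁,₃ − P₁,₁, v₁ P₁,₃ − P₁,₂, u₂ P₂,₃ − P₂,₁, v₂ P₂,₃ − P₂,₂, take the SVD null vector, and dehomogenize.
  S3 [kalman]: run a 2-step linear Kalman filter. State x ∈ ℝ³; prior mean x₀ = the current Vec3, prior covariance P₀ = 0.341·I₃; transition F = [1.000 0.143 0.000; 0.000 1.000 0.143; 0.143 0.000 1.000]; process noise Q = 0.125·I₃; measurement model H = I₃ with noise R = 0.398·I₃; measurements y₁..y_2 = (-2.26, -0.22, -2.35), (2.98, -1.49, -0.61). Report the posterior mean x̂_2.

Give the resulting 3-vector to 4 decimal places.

result = (0.5930, -0.4585, -1.2015)

after S1 (compose_se3): R=[0.1589 0.9589 0.2352; 0.1182 0.2181 -0.9688; -0.9802 0.1818 -0.0787], t=(1.2671, -1.6415, 1.7667)
after S2 (triangulate): (-0.6157, 1.3139, -0.5585)
after S3 (kf_track): (0.5930, -0.4585, -1.2015)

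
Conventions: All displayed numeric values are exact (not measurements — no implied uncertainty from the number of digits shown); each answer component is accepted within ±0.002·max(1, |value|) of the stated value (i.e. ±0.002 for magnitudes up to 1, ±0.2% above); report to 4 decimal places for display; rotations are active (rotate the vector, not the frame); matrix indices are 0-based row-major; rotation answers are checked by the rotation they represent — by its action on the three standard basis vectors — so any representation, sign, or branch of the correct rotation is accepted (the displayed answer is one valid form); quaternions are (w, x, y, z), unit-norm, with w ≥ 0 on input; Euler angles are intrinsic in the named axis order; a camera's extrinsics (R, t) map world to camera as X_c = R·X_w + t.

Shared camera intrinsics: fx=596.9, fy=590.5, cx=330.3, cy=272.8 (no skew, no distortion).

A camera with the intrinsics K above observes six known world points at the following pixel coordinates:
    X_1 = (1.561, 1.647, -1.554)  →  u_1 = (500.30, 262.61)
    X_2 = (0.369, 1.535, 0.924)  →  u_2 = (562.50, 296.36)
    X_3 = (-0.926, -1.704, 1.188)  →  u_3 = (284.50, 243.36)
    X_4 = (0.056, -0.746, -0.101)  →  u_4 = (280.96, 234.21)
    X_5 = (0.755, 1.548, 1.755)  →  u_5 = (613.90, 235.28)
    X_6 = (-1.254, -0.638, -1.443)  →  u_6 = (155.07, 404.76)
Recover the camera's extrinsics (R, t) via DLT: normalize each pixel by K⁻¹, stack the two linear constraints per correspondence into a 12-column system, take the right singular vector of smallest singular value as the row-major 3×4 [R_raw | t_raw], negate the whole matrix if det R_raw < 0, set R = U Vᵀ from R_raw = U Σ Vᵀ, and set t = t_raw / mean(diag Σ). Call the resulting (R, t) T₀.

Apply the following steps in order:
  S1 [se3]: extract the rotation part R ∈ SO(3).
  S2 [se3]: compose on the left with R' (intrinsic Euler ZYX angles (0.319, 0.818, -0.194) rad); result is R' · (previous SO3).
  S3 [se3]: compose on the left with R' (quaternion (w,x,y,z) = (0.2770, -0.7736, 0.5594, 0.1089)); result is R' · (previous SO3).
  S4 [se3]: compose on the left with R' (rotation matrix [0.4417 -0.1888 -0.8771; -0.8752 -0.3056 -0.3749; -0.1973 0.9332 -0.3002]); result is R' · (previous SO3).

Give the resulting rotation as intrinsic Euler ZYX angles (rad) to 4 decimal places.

source (pnp_recover): camera pose = R=[0.2209 0.7418 0.6332; -0.8295 0.4844 -0.2781; -0.5130 -0.4638 0.7223], t=(0.1500, 0.0200, 5.2601)
after S1 (rot_of_se3): [0.2209 0.7418 0.6332; -0.8295 0.4844 -0.2781; -0.5130 -0.4638 0.7223]
after S2 (compose_so3): [0.1917 -0.0195 0.9813; -0.8980 0.3999 0.1834; -0.3960 -0.9163 0.0591]
after S3 (compose_so3): [0.8426 -0.5067 0.1824; -0.1741 -0.5769 -0.7980; 0.5096 0.6406 -0.5743]
after S4 (compose_so3): [-0.0420 -0.6768 0.7350; -0.8753 0.3796 0.2996; -0.4817 -0.6308 -0.6083]

rotation (euler_zyx) = (-1.6187, 0.5027, -2.3381)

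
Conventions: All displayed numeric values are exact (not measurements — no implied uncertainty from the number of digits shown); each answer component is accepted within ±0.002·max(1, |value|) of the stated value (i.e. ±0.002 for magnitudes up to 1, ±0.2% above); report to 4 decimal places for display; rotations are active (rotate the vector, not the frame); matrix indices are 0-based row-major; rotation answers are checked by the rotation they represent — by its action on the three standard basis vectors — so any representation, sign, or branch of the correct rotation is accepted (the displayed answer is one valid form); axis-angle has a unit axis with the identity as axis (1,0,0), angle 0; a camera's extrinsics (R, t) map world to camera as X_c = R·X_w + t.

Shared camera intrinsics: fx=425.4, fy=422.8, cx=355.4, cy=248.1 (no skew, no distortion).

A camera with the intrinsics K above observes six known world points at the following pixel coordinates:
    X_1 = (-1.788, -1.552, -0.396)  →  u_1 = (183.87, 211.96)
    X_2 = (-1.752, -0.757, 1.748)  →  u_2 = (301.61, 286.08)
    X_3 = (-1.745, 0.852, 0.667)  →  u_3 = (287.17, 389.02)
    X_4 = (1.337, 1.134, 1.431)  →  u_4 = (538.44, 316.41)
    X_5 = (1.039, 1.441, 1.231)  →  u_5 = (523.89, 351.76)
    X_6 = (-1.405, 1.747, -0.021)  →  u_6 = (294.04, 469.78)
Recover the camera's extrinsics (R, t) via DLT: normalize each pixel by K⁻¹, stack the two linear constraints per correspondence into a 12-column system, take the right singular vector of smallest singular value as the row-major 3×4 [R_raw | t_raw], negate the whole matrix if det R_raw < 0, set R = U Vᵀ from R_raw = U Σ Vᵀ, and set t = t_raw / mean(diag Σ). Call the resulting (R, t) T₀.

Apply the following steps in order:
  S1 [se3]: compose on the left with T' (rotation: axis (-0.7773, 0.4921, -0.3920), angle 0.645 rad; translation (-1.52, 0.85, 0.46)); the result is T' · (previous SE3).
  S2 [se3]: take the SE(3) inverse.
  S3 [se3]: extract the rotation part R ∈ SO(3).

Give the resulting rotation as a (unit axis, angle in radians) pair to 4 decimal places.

rotation (axis_angle) = ((0.6275, -0.5330, 0.5675), 1.3048)

source (pnp_recover): camera pose = R=[0.8164 0.3239 0.4781; -0.4580 0.8674 0.1945; -0.3517 -0.3777 0.8565], t=(-0.0402, 0.1399, 4.5605)
after S1 (compose_se3): R=[0.5532 0.3010 0.7768; -0.7941 0.4723 0.3825; -0.2517 -0.8285 0.5003], t=(0.0936, 2.9356, 4.1836)
after S2 (invert_se3): R=[0.5532 -0.7941 -0.2517; 0.3010 0.4723 -0.8285; 0.7768 0.3825 0.5003], t=(3.3326, 2.0515, -3.2886)
after S3 (rot_of_se3): [0.5532 -0.7941 -0.2517; 0.3010 0.4723 -0.8285; 0.7768 0.3825 0.5003]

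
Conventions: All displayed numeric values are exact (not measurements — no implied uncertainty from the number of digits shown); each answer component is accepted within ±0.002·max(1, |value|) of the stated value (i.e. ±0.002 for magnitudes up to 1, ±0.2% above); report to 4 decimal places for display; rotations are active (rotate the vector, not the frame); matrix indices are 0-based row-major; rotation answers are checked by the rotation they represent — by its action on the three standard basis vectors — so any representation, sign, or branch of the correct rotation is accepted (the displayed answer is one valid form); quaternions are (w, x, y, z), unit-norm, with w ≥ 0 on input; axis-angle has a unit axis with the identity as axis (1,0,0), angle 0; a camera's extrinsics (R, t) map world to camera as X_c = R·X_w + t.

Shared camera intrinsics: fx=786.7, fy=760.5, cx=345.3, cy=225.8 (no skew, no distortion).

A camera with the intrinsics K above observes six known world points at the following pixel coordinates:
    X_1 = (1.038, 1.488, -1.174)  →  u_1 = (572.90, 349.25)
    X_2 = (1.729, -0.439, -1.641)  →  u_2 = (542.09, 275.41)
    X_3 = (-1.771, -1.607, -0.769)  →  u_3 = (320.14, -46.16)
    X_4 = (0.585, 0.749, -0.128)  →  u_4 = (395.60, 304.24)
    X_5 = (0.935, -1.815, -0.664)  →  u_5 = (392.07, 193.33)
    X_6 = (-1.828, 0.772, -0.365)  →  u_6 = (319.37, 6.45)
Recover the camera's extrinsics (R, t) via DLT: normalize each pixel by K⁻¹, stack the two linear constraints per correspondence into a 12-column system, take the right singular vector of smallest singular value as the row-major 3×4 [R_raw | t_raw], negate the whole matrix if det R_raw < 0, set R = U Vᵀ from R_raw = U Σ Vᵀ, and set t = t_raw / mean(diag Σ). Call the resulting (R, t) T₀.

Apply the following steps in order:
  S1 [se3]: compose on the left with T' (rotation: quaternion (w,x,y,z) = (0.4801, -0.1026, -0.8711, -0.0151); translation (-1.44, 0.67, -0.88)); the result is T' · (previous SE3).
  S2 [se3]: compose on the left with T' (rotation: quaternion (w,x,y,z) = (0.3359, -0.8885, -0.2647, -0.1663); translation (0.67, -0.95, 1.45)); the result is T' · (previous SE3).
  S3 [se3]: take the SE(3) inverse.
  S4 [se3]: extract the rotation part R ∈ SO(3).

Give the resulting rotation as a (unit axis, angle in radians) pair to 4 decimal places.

source (pnp_recover): camera pose = R=[0.3235 0.1914 -0.9267; 0.8248 0.4229 0.3753; 0.4637 -0.8857 -0.0211], t=(-0.0599, -0.1200, 6.5113)
after S1 (compose_se3): R=[-0.3946 0.7206 0.5701; 0.9181 0.3347 0.2124; -0.0377 0.6072 -0.7937], t=(-6.8578, 1.3554, -4.4285)
after S2 (compose_se3): R=[0.2125 0.8461 0.4889; -0.7496 0.4621 -0.4738; -0.6268 -0.2658 0.7324], t=(-4.5797, -7.3025, 0.6983)
after S3 (invert_se3): R=[0.2125 -0.7496 -0.6268; 0.8461 0.4621 -0.2658; 0.4889 -0.4738 0.7324], t=(-4.0632, 7.4348, -1.7327)
after S4 (rot_of_se3): [0.2125 -0.7496 -0.6268; 0.8461 0.4621 -0.2658; 0.4889 -0.4738 0.7324]

rotation (axis_angle) = ((-0.1062, -0.5698, 0.8149), 1.3659)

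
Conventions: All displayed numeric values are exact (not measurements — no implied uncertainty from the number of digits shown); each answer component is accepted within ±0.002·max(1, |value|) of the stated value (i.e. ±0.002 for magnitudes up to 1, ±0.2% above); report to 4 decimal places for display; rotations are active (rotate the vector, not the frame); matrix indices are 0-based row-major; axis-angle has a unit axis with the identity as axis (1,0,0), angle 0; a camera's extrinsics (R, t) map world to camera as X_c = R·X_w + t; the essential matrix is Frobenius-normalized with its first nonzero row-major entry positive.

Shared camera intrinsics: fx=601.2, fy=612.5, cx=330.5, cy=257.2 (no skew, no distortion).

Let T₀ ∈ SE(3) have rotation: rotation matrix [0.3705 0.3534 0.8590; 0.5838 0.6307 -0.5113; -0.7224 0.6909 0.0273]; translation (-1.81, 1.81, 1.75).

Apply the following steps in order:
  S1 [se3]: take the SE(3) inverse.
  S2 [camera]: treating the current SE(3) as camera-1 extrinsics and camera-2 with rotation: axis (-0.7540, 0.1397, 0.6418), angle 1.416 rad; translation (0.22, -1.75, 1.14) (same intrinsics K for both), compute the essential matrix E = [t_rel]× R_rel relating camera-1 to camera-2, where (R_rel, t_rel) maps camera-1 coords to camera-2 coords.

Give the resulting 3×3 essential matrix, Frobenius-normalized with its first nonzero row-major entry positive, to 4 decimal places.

after S1 (invert_se3): R=[0.3705 0.5838 -0.7224; 0.3534 0.6307 0.6909; 0.8590 -0.5113 0.0273], t=(0.8781, -1.7109, 2.4323)
after S2 (essential): [0.3059 -0.2690 -0.1272; -0.5359 -0.3079 0.2750; 0.1661 -0.5753 -0.0404]

matrix = [0.3059 -0.2690 -0.1272; -0.5359 -0.3079 0.2750; 0.1661 -0.5753 -0.0404]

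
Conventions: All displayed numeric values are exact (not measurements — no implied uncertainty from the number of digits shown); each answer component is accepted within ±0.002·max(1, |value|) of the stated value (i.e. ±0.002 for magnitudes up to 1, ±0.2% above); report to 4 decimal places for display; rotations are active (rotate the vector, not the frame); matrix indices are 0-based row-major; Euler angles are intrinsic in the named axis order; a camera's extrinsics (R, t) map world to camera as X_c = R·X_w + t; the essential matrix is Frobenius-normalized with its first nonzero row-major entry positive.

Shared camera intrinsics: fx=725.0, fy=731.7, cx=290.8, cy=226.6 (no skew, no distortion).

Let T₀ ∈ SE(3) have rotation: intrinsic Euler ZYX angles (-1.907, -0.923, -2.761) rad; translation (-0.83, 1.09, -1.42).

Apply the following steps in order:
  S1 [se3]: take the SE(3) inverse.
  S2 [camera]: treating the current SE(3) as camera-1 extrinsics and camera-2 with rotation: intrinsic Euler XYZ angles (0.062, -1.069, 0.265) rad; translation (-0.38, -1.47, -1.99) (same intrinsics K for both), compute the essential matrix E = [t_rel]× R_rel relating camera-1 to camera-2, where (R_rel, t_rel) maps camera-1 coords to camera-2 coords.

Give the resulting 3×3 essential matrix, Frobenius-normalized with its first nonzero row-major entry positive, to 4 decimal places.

after S1 (invert_se3): R=[-0.1991 -0.5696 0.7974; -0.9742 0.0267 -0.2242; 0.1064 -0.8215 -0.5603], t=(1.5880, -1.1559, 0.1882)
after S2 (essential): [0.4653 0.0196 0.5279; -0.4805 -0.2438 0.4458; 0.1167 0.0385 -0.0163]

matrix = [0.4653 0.0196 0.5279; -0.4805 -0.2438 0.4458; 0.1167 0.0385 -0.0163]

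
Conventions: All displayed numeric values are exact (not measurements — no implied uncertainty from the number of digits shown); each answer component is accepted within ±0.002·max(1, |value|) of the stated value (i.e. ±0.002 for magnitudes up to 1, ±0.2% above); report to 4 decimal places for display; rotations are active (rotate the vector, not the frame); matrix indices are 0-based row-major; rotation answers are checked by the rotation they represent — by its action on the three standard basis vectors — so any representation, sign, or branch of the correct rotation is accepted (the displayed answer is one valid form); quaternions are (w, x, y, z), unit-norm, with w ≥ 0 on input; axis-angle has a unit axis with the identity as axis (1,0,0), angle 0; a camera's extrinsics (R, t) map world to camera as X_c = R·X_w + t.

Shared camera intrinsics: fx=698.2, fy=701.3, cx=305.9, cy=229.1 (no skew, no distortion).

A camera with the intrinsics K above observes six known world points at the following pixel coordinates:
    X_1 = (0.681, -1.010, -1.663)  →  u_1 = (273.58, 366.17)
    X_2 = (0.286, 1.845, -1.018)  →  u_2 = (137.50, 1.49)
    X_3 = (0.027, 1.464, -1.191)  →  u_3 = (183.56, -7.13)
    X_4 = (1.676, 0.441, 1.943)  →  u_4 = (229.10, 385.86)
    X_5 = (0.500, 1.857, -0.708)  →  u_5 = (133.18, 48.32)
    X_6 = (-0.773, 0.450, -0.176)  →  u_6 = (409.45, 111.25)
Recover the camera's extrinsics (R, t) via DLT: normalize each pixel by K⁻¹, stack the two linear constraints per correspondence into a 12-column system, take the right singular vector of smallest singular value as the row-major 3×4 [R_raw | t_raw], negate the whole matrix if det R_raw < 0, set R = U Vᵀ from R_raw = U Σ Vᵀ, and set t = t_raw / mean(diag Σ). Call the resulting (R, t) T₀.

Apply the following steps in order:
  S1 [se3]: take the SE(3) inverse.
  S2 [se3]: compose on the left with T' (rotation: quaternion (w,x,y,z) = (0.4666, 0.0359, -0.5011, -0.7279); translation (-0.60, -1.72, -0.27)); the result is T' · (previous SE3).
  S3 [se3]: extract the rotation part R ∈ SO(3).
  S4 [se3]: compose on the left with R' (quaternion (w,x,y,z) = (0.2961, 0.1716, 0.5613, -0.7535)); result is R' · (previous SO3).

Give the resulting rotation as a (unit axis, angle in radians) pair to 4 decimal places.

rotation (axis_angle) = ((0.7325, 0.6676, -0.1335), 1.6954)

source (pnp_recover): camera pose = R=[-0.8123 -0.5182 0.2677; 0.5832 -0.7147 0.3862; -0.0088 0.4698 0.8827], t=(0.3499, 0.0502, 4.6411)
after S1 (invert_se3): R=[-0.8123 0.5832 -0.0088; -0.5182 -0.7147 0.4698; 0.2677 0.3862 0.8827], t=(0.2957, -1.9632, -4.2099)
after S2 (compose_se3): R=[-0.0161 -0.9883 -0.1518; 0.7997 -0.1038 0.5914; -0.6002 -0.1119 0.7920], t=(0.1597, -4.7394, -3.7299)
after S3 (rot_of_se3): [-0.0161 -0.9883 -0.1518; 0.7997 -0.1038 0.5914; -0.6002 -0.1119 0.7920]
after S4 (compose_so3): [0.4789 0.6822 0.5525; 0.4173 0.3768 -0.8270; -0.7723 0.6266 -0.1042]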